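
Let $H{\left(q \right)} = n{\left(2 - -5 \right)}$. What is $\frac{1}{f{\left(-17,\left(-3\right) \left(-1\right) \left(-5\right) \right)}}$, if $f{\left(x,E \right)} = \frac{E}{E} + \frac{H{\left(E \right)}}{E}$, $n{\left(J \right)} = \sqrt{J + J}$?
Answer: $\frac{225}{211} + \frac{15 \sqrt{14}}{211} \approx 1.3323$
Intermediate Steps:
$n{\left(J \right)} = \sqrt{2} \sqrt{J}$ ($n{\left(J \right)} = \sqrt{2 J} = \sqrt{2} \sqrt{J}$)
$H{\left(q \right)} = \sqrt{14}$ ($H{\left(q \right)} = \sqrt{2} \sqrt{2 - -5} = \sqrt{2} \sqrt{2 + 5} = \sqrt{2} \sqrt{7} = \sqrt{14}$)
$f{\left(x,E \right)} = 1 + \frac{\sqrt{14}}{E}$ ($f{\left(x,E \right)} = \frac{E}{E} + \frac{\sqrt{14}}{E} = 1 + \frac{\sqrt{14}}{E}$)
$\frac{1}{f{\left(-17,\left(-3\right) \left(-1\right) \left(-5\right) \right)}} = \frac{1}{\frac{1}{\left(-3\right) \left(-1\right) \left(-5\right)} \left(\left(-3\right) \left(-1\right) \left(-5\right) + \sqrt{14}\right)} = \frac{1}{\frac{1}{3 \left(-5\right)} \left(3 \left(-5\right) + \sqrt{14}\right)} = \frac{1}{\frac{1}{-15} \left(-15 + \sqrt{14}\right)} = \frac{1}{\left(- \frac{1}{15}\right) \left(-15 + \sqrt{14}\right)} = \frac{1}{1 - \frac{\sqrt{14}}{15}}$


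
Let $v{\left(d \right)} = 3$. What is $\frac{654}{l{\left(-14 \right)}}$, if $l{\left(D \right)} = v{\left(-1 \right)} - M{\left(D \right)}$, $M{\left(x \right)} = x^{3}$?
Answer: $\frac{654}{2747} \approx 0.23808$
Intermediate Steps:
$l{\left(D \right)} = 3 - D^{3}$
$\frac{654}{l{\left(-14 \right)}} = \frac{654}{3 - \left(-14\right)^{3}} = \frac{654}{3 - -2744} = \frac{654}{3 + 2744} = \frac{654}{2747}$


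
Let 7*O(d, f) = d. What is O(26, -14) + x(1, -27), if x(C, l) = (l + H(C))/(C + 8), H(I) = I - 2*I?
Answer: 38/63 ≈ 0.60317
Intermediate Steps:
O(d, f) = d/7
H(I) = -I
x(C, l) = (l - C)/(8 + C) (x(C, l) = (l - C)/(C + 8) = (l - C)/(8 + C))
O(26, -14) + x(1, -27) = (1/7)*26 + (-27 - 1*1)/(8 + 1) = 26/7 + (-27 - 1)/9 = 26/7 + (1/9)*(-28) = 26/7 - 28/9 = 38/63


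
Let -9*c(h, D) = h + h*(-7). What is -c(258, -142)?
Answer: -172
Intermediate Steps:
c(h, D) = 2*h/3 (c(h, D) = -(h + h*(-7))/9 = -(h - 7*h)/9 = -(-2)*h/3 = 2*h/3)
-c(258, -142) = -2*258/3 = -1*172 = -172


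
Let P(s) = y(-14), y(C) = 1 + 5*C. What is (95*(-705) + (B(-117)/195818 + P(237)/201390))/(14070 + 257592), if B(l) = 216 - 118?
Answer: -20961998646347/85025434709740 ≈ -0.24654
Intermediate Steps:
B(l) = 98
P(s) = -69 (P(s) = 1 + 5*(-14) = 1 - 70 = -69)
(95*(-705) + (B(-117)/195818 + P(237)/201390))/(14070 + 257592) = (95*(-705) + (98/195818 - 69/201390))/(14070 + 257592) = (-66975 + (98*(1/195818) - 69*1/201390))/271662 = (-66975 + (7/13987 - 23/67130))*(1/271662) = (-66975 + 148209/938947310)*(1/271662) = -62885995939041/938947310*1/271662 = -20961998646347/85025434709740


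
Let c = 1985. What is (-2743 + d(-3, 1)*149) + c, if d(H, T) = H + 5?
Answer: -460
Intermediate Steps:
d(H, T) = 5 + H
(-2743 + d(-3, 1)*149) + c = (-2743 + (5 - 3)*149) + 1985 = (-2743 + 2*149) + 1985 = (-2743 + 298) + 1985 = -2445 + 1985 = -460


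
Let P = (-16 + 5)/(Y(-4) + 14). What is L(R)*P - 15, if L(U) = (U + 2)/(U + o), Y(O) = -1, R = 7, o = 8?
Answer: -1008/65 ≈ -15.508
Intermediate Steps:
P = -11/13 (P = (-16 + 5)/(-1 + 14) = -11/13 ≈ -0.84615)
L(U) = (2 + U)/(8 + U) (L(U) = (U + 2)/(U + 8) = (2 + U)/(8 + U))
L(R)*P - 15 = ((2 + 7)/(8 + 7))*(-11/13) - 15 = (9/15)*(-11/13) - 15 = ((1/15)*9)*(-11/13) - 15 = (⅗)*(-11/13) - 15 = -33/65 - 15 = -1008/65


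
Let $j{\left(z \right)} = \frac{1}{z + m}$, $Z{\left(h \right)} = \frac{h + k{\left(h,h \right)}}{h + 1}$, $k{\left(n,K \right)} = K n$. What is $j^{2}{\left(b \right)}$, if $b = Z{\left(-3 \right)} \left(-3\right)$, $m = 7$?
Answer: $\frac{1}{256} \approx 0.0039063$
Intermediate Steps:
$Z{\left(h \right)} = \frac{h + h^{2}}{1 + h}$ ($Z{\left(h \right)} = \frac{h + h h}{h + 1} = \frac{h + h^{2}}{1 + h}$)
$b = 9$ ($b = \left(-3\right) \left(-3\right) = 9$)
$j{\left(z \right)} = \frac{1}{7 + z}$ ($j{\left(z \right)} = \frac{1}{z + 7} = \frac{1}{7 + z}$)
$j^{2}{\left(b \right)} = \left(\frac{1}{7 + 9}\right)^{2} = \left(\frac{1}{16}\right)^{2} = \frac{1}{256}$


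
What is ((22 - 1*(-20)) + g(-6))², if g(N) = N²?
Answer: 6084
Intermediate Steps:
((22 - 1*(-20)) + g(-6))² = ((22 - 1*(-20)) + (-6)²)² = ((22 + 20) + 36)² = (42 + 36)² = 78² = 6084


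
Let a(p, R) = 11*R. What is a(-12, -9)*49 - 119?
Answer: -4970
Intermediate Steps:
a(-12, -9)*49 - 119 = (11*(-9))*49 - 119 = -99*49 - 119 = -4851 - 119 = -4970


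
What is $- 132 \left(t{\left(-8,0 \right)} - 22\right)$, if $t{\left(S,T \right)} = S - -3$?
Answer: $3564$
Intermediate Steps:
$t{\left(S,T \right)} = 3 + S$ ($t{\left(S,T \right)} = S + 3 = 3 + S$)
$- 132 \left(t{\left(-8,0 \right)} - 22\right) = - 132 \left(\left(3 - 8\right) - 22\right) = - 132 \left(-5 - 22\right) = \left(-132\right) \left(-27\right) = 3564$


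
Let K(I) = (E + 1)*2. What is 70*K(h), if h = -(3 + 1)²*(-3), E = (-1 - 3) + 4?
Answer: 140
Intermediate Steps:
E = 0 (E = -4 + 4 = 0)
h = 48 (h = -1*4²*(-3) = -1*16*(-3) = -16*(-3) = 48)
K(I) = 2 (K(I) = (0 + 1)*2 = 1*2 = 2)
70*K(h) = 70*2 = 140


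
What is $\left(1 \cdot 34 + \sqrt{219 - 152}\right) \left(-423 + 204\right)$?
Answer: $-7446 - 219 \sqrt{67} \approx -9238.6$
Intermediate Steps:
$\left(1 \cdot 34 + \sqrt{219 - 152}\right) \left(-423 + 204\right) = \left(34 + \sqrt{67}\right) \left(-219\right) = -7446 - 219 \sqrt{67}$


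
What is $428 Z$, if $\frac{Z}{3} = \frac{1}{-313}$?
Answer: $- \frac{1284}{313} \approx -4.1022$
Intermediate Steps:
$Z = - \frac{3}{313}$ ($Z = \frac{3}{-313} = 3 \left(- \frac{1}{313}\right) = - \frac{3}{313} \approx -0.0095847$)
$428 Z = 428 \left(- \frac{3}{313}\right) = - \frac{1284}{313}$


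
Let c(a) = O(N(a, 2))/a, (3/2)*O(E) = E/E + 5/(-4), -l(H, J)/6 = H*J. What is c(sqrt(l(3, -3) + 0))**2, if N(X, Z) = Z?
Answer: 1/1944 ≈ 0.00051440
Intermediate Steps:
l(H, J) = -6*H*J
O(E) = -1/6 (O(E) = 2*(E/E + 5/(-4))/3 = 2*(1 + 5*(-1/4))/3 = 2*(1 - 5/4)/3 = (2/3)*(-1/4) = -1/6)
c(a) = -1/(6*a)
c(sqrt(l(3, -3) + 0))**2 = (-1/(6*sqrt(-6*3*(-3) + 0)))**2 = (-1/(6*sqrt(54 + 0)))**2 = (-sqrt(6)/18/6)**2 = (-sqrt(6)/108)**2 = 1/1944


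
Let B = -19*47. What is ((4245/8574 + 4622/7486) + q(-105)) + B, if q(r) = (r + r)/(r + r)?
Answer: -9530263465/10697494 ≈ -890.89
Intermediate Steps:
q(r) = 1 (q(r) = (2*r)/((2*r)) = (2*r)*(1/(2*r)) = 1)
B = -893
((4245/8574 + 4622/7486) + q(-105)) + B = ((4245/8574 + 4622/7486) + 1) - 893 = ((4245*(1/8574) + 4622*(1/7486)) + 1) - 893 = ((1415/2858 + 2311/3743) + 1) - 893 = (11901183/10697494 + 1) - 893 = 22598677/10697494 - 893 = -9530263465/10697494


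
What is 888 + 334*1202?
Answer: 402356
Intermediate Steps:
888 + 334*1202 = 888 + 401468 = 402356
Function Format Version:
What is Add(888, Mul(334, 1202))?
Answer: 402356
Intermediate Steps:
Add(888, Mul(334, 1202)) = Add(888, 401468) = 402356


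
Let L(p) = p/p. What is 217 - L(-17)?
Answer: 216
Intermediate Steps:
L(p) = 1
217 - L(-17) = 217 - 1*1 = 217 - 1 = 216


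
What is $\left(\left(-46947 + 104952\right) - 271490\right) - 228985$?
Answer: $-442470$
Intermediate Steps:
$\left(\left(-46947 + 104952\right) - 271490\right) - 228985 = \left(58005 - 271490\right) - 228985 = -213485 - 228985 = -442470$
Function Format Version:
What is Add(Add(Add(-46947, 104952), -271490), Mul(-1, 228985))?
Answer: -442470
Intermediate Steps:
Add(Add(Add(-46947, 104952), -271490), Mul(-1, 228985)) = Add(Add(58005, -271490), -228985) = Add(-213485, -228985) = -442470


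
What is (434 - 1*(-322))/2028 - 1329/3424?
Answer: -8889/578656 ≈ -0.015361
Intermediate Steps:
(434 - 1*(-322))/2028 - 1329/3424 = (434 + 322)*(1/2028) - 1329*1/3424 = 756*(1/2028) - 1329/3424 = 63/169 - 1329/3424 = -8889/578656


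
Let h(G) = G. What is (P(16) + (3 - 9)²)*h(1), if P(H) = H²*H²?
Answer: 65572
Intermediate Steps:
P(H) = H⁴
(P(16) + (3 - 9)²)*h(1) = (16⁴ + (3 - 9)²)*1 = (65536 + (-6)²)*1 = (65536 + 36)*1 = 65572*1 = 65572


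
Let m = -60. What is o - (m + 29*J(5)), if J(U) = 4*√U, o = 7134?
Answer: 7194 - 116*√5 ≈ 6934.6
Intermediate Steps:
o - (m + 29*J(5)) = 7134 - (-60 + 29*(4*√5)) = 7134 - (-60 + 116*√5) = 7134 + (60 - 116*√5) = 7194 - 116*√5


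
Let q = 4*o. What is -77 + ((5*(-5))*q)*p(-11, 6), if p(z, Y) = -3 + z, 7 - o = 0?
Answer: 9723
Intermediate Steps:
o = 7 (o = 7 - 1*0 = 7 + 0 = 7)
q = 28 (q = 4*7 = 28)
-77 + ((5*(-5))*q)*p(-11, 6) = -77 + ((5*(-5))*28)*(-3 - 11) = -77 - 25*28*(-14) = -77 - 700*(-14) = -77 + 9800 = 9723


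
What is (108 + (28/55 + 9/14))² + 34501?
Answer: 27519541109/592900 ≈ 46415.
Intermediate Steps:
(108 + (28/55 + 9/14))² + 34501 = (108 + 887/770)² + 34501 = (84047/770)² + 34501 = 7063898209/592900 + 34501 = 27519541109/592900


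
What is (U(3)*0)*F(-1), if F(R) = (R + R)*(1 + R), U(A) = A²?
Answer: 0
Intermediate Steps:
F(R) = 2*R*(1 + R) (F(R) = (2*R)*(1 + R) = 2*R*(1 + R))
(U(3)*0)*F(-1) = (3²*0)*(2*(-1)*(1 - 1)) = (9*0)*(2*(-1)*0) = 0*0 = 0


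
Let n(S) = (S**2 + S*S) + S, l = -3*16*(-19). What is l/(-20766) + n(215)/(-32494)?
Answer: -325652653/112461734 ≈ -2.8957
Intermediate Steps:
l = 912 (l = -48*(-19) = 912)
n(S) = S + 2*S**2 (n(S) = (S**2 + S**2) + S = 2*S**2 + S = S + 2*S**2)
l/(-20766) + n(215)/(-32494) = 912/(-20766) + (215*(1 + 2*215))/(-32494) = 912*(-1/20766) + (215*(1 + 430))*(-1/32494) = -152/3461 + (215*431)*(-1/32494) = -152/3461 + 92665*(-1/32494) = -152/3461 - 92665/32494 = -325652653/112461734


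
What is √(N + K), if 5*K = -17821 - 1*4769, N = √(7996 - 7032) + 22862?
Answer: √(18344 + 2*√241) ≈ 135.55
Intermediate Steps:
N = 22862 + 2*√241 (N = √964 + 22862 = 2*√241 + 22862 = 22862 + 2*√241 ≈ 22893.)
K = -4518 (K = (-17821 - 1*4769)/5 = (-17821 - 4769)/5 = (⅕)*(-22590) = -4518)
√(N + K) = √((22862 + 2*√241) - 4518) = √(18344 + 2*√241)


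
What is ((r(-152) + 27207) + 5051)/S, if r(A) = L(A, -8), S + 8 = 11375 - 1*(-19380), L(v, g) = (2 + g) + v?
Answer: 10700/10249 ≈ 1.0440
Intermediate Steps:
L(v, g) = 2 + g + v
S = 30747 (S = -8 + (11375 - 1*(-19380)) = -8 + (11375 + 19380) = -8 + 30755 = 30747)
r(A) = -6 + A (r(A) = 2 - 8 + A = -6 + A)
((r(-152) + 27207) + 5051)/S = (((-6 - 152) + 27207) + 5051)/30747 = ((-158 + 27207) + 5051)*(1/30747) = (27049 + 5051)*(1/30747) = 32100*(1/30747) = 10700/10249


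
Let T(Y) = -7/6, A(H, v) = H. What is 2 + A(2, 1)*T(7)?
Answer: -⅓ ≈ -0.33333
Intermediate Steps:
T(Y) = -7/6 (T(Y) = -7*⅙ = -7/6)
2 + A(2, 1)*T(7) = 2 + 2*(-7/6) = 2 - 7/3 = -⅓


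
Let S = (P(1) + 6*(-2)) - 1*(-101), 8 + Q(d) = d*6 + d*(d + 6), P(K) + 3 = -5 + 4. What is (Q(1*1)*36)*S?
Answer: 15300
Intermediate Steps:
P(K) = -4 (P(K) = -3 + (-5 + 4) = -3 - 1 = -4)
Q(d) = -8 + 6*d + d*(6 + d) (Q(d) = -8 + (d*6 + d*(d + 6)) = -8 + (6*d + d*(6 + d)) = -8 + 6*d + d*(6 + d))
S = 85 (S = (-4 + 6*(-2)) - 1*(-101) = (-4 - 12) + 101 = -16 + 101 = 85)
(Q(1*1)*36)*S = ((-8 + (1*1)² + 12*(1*1))*36)*85 = ((-8 + 1² + 12*1)*36)*85 = ((-8 + 1 + 12)*36)*85 = (5*36)*85 = 180*85 = 15300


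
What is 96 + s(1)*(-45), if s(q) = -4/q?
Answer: 276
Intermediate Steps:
96 + s(1)*(-45) = 96 - 4/1*(-45) = 96 - 4*1*(-45) = 96 - 4*(-45) = 96 + 180 = 276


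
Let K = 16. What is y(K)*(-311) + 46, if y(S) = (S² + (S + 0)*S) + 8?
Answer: -161674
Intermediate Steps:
y(S) = 8 + 2*S² (y(S) = (S² + S*S) + 8 = (S² + S²) + 8 = 2*S² + 8 = 8 + 2*S²)
y(K)*(-311) + 46 = (8 + 2*16²)*(-311) + 46 = (8 + 2*256)*(-311) + 46 = (8 + 512)*(-311) + 46 = 520*(-311) + 46 = -161720 + 46 = -161674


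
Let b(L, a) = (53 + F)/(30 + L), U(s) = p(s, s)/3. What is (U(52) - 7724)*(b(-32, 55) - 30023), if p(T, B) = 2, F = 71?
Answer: 697069450/3 ≈ 2.3236e+8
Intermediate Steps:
U(s) = ⅔ (U(s) = 2/3 = 2*(⅓) = ⅔)
b(L, a) = 124/(30 + L) (b(L, a) = (53 + 71)/(30 + L) = 124/(30 + L))
(U(52) - 7724)*(b(-32, 55) - 30023) = (⅔ - 7724)*(124/(30 - 32) - 30023) = -23170*(124/(-2) - 30023)/3 = -23170*(124*(-½) - 30023)/3 = -23170*(-62 - 30023)/3 = -23170/3*(-30085) = 697069450/3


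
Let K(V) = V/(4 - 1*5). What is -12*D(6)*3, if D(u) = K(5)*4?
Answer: 720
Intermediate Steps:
K(V) = -V (K(V) = V/(4 - 5) = V/(-1) = V*(-1) = -V)
D(u) = -20 (D(u) = -1*5*4 = -5*4 = -20)
-12*D(6)*3 = -12*(-20)*3 = 240*3 = 720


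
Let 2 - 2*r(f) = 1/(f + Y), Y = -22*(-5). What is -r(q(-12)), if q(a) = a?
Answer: -195/196 ≈ -0.99490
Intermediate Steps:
Y = 110
r(f) = 1 - 1/(2*(110 + f)) (r(f) = 1 - 1/(2*(f + 110)) = 1 - 1/(2*(110 + f)))
-r(q(-12)) = -(219/2 - 12)/(110 - 12) = -195/(98*2) = -1*195/196 = -195/196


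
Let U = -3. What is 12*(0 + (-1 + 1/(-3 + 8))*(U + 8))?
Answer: -48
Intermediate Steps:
12*(0 + (-1 + 1/(-3 + 8))*(U + 8)) = 12*(0 + (-1 + 1/(-3 + 8))*(-3 + 8)) = 12*(0 + (-1 + 1/5)*5) = 12*(0 - 4/5*5) = 12*(0 - 4) = 12*(-4) = -48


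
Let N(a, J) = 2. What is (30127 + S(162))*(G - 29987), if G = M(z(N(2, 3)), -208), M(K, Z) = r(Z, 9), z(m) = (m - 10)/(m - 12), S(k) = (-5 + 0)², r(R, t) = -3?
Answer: -904258480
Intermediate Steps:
S(k) = 25 (S(k) = (-5)² = 25)
z(m) = (-10 + m)/(-12 + m)
M(K, Z) = -3
G = -3
(30127 + S(162))*(G - 29987) = (30127 + 25)*(-3 - 29987) = 30152*(-29990) = -904258480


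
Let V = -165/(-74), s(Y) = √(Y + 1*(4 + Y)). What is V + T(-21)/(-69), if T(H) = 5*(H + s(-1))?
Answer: 6385/1702 - 5*√2/69 ≈ 3.6490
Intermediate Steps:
s(Y) = √(4 + 2*Y) (s(Y) = √(Y + (4 + Y)) = √(4 + 2*Y))
T(H) = 5*H + 5*√2 (T(H) = 5*(H + √(4 + 2*(-1))) = 5*(H + √(4 - 2)) = 5*(H + √2) = 5*H + 5*√2)
V = 165/74 (V = -165*(-1/74) = 165/74 ≈ 2.2297)
V + T(-21)/(-69) = 165/74 + (5*(-21) + 5*√2)/(-69) = 165/74 + (-105 + 5*√2)*(-1/69) = 165/74 + (35/23 - 5*√2/69) = 6385/1702 - 5*√2/69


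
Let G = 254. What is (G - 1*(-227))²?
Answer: 231361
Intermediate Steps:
(G - 1*(-227))² = (254 - 1*(-227))² = (254 + 227)² = 481² = 231361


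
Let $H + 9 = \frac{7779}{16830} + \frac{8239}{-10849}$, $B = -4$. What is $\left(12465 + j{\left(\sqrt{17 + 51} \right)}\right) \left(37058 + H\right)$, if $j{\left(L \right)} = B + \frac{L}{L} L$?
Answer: $\frac{1652835192629041}{3580170} + \frac{2254891122277 \sqrt{17}}{30431445} \approx 4.6197 \cdot 10^{8}$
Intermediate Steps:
$H = - \frac{565855343}{60862890}$ ($H = -9 + \left(\frac{7779}{16830} + \frac{8239}{-10849}\right) = -9 + \left(7779 \cdot \frac{1}{16830} + 8239 \left(- \frac{1}{10849}\right)\right) = -9 + \left(\frac{2593}{5610} - \frac{8239}{10849}\right) = -9 - \frac{18089333}{60862890} = - \frac{565855343}{60862890} \approx -9.2972$)
$j{\left(L \right)} = -4 + L$ ($j{\left(L \right)} = -4 + \frac{L}{L} L = -4 + 1 L = -4 + L$)
$\left(12465 + j{\left(\sqrt{17 + 51} \right)}\right) \left(37058 + H\right) = \left(12465 - \left(4 - \sqrt{17 + 51}\right)\right) \left(37058 - \frac{565855343}{60862890}\right) = \left(12465 - \left(4 - \sqrt{68}\right)\right) \frac{2254891122277}{60862890} = \left(12465 - \left(4 - 2 \sqrt{17}\right)\right) \frac{2254891122277}{60862890} = \left(12461 + 2 \sqrt{17}\right) \frac{2254891122277}{60862890} = \frac{1652835192629041}{3580170} + \frac{2254891122277 \sqrt{17}}{30431445}$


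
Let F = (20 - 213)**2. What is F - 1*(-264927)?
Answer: 302176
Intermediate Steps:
F = 37249 (F = (-193)**2 = 37249)
F - 1*(-264927) = 37249 - 1*(-264927) = 37249 + 264927 = 302176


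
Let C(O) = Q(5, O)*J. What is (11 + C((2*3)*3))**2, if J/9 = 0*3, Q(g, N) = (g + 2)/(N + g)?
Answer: 121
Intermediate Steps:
Q(g, N) = (2 + g)/(N + g)
J = 0 (J = 9*(0*3) = 9*0 = 0)
C(O) = 0 (C(O) = ((2 + 5)/(O + 5))*0 = (7/(5 + O))*0 = 0)
(11 + C((2*3)*3))**2 = (11 + 0)**2 = 11**2 = 121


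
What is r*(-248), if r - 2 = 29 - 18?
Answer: -3224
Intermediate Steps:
r = 13 (r = 2 + (29 - 18) = 2 + 11 = 13)
r*(-248) = 13*(-248) = -3224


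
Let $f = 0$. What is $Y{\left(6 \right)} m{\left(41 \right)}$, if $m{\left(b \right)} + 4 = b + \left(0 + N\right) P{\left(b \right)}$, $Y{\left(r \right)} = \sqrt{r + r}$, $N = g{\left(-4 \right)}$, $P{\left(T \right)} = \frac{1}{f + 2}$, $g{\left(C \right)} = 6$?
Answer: $80 \sqrt{3} \approx 138.56$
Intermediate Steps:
$P{\left(T \right)} = \frac{1}{2}$ ($P{\left(T \right)} = \frac{1}{0 + 2} = \frac{1}{2}$)
$N = 6$
$Y{\left(r \right)} = \sqrt{2} \sqrt{r}$ ($Y{\left(r \right)} = \sqrt{2 r} = \sqrt{2} \sqrt{r}$)
$m{\left(b \right)} = -1 + b$ ($m{\left(b \right)} = -4 + \left(b + \left(0 + 6\right) \frac{1}{2}\right) = -4 + \left(b + 6 \cdot \frac{1}{2}\right) = -4 + \left(b + 3\right) = -4 + \left(3 + b\right) = -1 + b$)
$Y{\left(6 \right)} m{\left(41 \right)} = \sqrt{2} \sqrt{6} \left(-1 + 41\right) = 2 \sqrt{3} \cdot 40 = 80 \sqrt{3}$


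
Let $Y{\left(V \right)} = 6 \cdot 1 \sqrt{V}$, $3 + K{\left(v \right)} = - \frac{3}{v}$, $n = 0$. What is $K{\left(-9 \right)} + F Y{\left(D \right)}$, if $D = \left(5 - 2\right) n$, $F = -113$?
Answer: $- \frac{8}{3} \approx -2.6667$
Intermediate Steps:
$D = 0$ ($D = \left(5 - 2\right) 0 = 3 \cdot 0 = 0$)
$K{\left(v \right)} = -3 - \frac{3}{v}$
$Y{\left(V \right)} = 6 \sqrt{V}$
$K{\left(-9 \right)} + F Y{\left(D \right)} = \left(-3 - \frac{3}{-9}\right) - 113 \cdot 6 \sqrt{0} = \left(-3 - - \frac{1}{3}\right) - 113 \cdot 6 \cdot 0 = \left(-3 + \frac{1}{3}\right) - 0 = - \frac{8}{3} + 0 = - \frac{8}{3}$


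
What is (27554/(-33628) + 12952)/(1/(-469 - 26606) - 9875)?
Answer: -5895883163325/4495485635564 ≈ -1.3115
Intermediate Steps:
(27554/(-33628) + 12952)/(1/(-469 - 26606) - 9875) = (27554*(-1/33628) + 12952)/(1/(-27075) - 9875) = (-13777/16814 + 12952)/(-1/27075 - 9875) = 217761151/(16814*(-267365626/27075)) = (217761151/16814)*(-27075/267365626) = -5895883163325/4495485635564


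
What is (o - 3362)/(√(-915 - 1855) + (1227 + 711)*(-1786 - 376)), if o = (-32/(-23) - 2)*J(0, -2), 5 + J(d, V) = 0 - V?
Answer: 7039490424/8777865642353 + 38642*I*√2770/201890909774119 ≈ 0.00080196 + 1.0074e-8*I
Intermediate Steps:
J(d, V) = -5 - V (J(d, V) = -5 + (0 - V) = -5 - V)
o = 42/23 (o = (-32/(-23) - 2)*(-5 - 1*(-2)) = (-32*(-1/23) - 2)*(-5 + 2) = (32/23 - 2)*(-3) = -14/23*(-3) = 42/23 ≈ 1.8261)
(o - 3362)/(√(-915 - 1855) + (1227 + 711)*(-1786 - 376)) = (42/23 - 3362)/(√(-915 - 1855) + (1227 + 711)*(-1786 - 376)) = -77284/(23*(√(-2770) + 1938*(-2162))) = -77284/(23*(I*√2770 - 4189956)) = -77284/(23*(-4189956 + I*√2770))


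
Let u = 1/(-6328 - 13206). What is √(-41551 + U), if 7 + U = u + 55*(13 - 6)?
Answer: I*√15710676263522/19534 ≈ 202.91*I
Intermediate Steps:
u = -1/19534 (u = 1/(-19534) = -1/19534 ≈ -5.1193e-5)
U = 7383851/19534 (U = -7 + (-1/19534 + 55*(13 - 6)) = -7 + (-1/19534 + 55*7) = -7 + (-1/19534 + 385) = -7 + 7520589/19534 = 7383851/19534 ≈ 378.00)
√(-41551 + U) = √(-41551 + 7383851/19534) = √(-804273383/19534) = I*√15710676263522/19534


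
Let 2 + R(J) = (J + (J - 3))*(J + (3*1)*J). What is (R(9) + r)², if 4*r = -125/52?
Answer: 12494544841/43264 ≈ 2.8880e+5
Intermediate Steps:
r = -125/208 (r = (-125/52)/4 = (-125*1/52)/4 = (¼)*(-125/52) = -125/208 ≈ -0.60096)
R(J) = -2 + 4*J*(-3 + 2*J) (R(J) = -2 + (J + (J - 3))*(J + (3*1)*J) = -2 + (J + (-3 + J))*(J + 3*J) = -2 + (-3 + 2*J)*(4*J) = -2 + 4*J*(-3 + 2*J))
(R(9) + r)² = ((-2 - 12*9 + 8*9²) - 125/208)² = ((-2 - 108 + 8*81) - 125/208)² = ((-2 - 108 + 648) - 125/208)² = (538 - 125/208)² = (111779/208)² = 12494544841/43264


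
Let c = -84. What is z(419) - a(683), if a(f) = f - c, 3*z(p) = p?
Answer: -1882/3 ≈ -627.33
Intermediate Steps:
z(p) = p/3
a(f) = 84 + f (a(f) = f - 1*(-84) = f + 84 = 84 + f)
z(419) - a(683) = (⅓)*419 - (84 + 683) = 419/3 - 1*767 = 419/3 - 767 = -1882/3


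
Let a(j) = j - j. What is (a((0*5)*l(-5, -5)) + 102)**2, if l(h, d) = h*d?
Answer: 10404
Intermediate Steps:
l(h, d) = d*h
a(j) = 0
(a((0*5)*l(-5, -5)) + 102)**2 = (0 + 102)**2 = 102**2 = 10404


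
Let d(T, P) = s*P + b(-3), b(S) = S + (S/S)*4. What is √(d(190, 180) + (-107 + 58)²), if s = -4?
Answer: 29*√2 ≈ 41.012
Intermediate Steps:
b(S) = 4 + S (b(S) = S + 1*4 = S + 4 = 4 + S)
d(T, P) = 1 - 4*P (d(T, P) = -4*P + (4 - 3) = -4*P + 1 = 1 - 4*P)
√(d(190, 180) + (-107 + 58)²) = √((1 - 4*180) + (-107 + 58)²) = √((1 - 720) + (-49)²) = √(-719 + 2401) = √1682 = 29*√2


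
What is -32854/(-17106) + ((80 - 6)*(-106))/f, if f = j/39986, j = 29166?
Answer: -149009495215/13858711 ≈ -10752.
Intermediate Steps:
f = 14583/19993 (f = 29166/39986 = 29166*(1/39986) = 14583/19993 ≈ 0.72941)
-32854/(-17106) + ((80 - 6)*(-106))/f = -32854/(-17106) + ((80 - 6)*(-106))/(14583/19993) = -32854*(-1/17106) + (74*(-106))*(19993/14583) = 16427/8553 - 7844*19993/14583 = 16427/8553 - 156825092/14583 = -149009495215/13858711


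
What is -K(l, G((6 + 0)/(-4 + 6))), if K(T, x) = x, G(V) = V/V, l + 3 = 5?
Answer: -1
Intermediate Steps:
l = 2 (l = -3 + 5 = 2)
G(V) = 1
-K(l, G((6 + 0)/(-4 + 6))) = -1*1 = -1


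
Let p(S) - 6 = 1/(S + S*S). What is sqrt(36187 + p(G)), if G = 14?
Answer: sqrt(1596111510)/210 ≈ 190.24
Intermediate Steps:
p(S) = 6 + 1/(S + S**2) (p(S) = 6 + 1/(S + S*S) = 6 + 1/(S + S**2))
sqrt(36187 + p(G)) = sqrt(36187 + (1 + 6*14 + 6*14**2)/(14*(1 + 14))) = sqrt(36187 + (1/14)*(1 + 84 + 6*196)/15) = sqrt(36187 + (1/14)*(1/15)*(1 + 84 + 1176)) = sqrt(36187 + (1/14)*(1/15)*1261) = sqrt(36187 + 1261/210) = sqrt(7600531/210) = sqrt(1596111510)/210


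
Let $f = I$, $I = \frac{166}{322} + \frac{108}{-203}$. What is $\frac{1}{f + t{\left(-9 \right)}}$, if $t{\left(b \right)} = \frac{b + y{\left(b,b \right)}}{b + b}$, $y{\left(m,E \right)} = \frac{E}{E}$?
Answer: $\frac{6003}{2569} \approx 2.3367$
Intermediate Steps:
$y{\left(m,E \right)} = 1$
$I = - \frac{11}{667}$ ($I = 166 \cdot \frac{1}{322} + 108 \left(- \frac{1}{203}\right) = \frac{83}{161} - \frac{108}{203} = - \frac{11}{667} \approx -0.016492$)
$t{\left(b \right)} = \frac{1 + b}{2 b}$ ($t{\left(b \right)} = \frac{b + 1}{b + b} = \frac{1 + b}{2 b}$)
$f = - \frac{11}{667} \approx -0.016492$
$\frac{1}{f + t{\left(-9 \right)}} = \frac{1}{- \frac{11}{667} + \frac{1 - 9}{2 \left(-9\right)}} = \frac{1}{- \frac{11}{667} + \frac{1}{2} \left(- \frac{1}{9}\right) \left(-8\right)} = \frac{1}{- \frac{11}{667} + \frac{4}{9}} = \frac{1}{\frac{2569}{6003}} = \frac{6003}{2569}$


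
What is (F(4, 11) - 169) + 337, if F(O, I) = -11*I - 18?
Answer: 29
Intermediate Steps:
F(O, I) = -18 - 11*I
(F(4, 11) - 169) + 337 = ((-18 - 11*11) - 169) + 337 = ((-18 - 121) - 169) + 337 = (-139 - 169) + 337 = -308 + 337 = 29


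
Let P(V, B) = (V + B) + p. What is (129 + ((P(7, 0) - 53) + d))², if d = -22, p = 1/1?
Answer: 3844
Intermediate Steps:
p = 1
P(V, B) = 1 + B + V (P(V, B) = (V + B) + 1 = (B + V) + 1 = 1 + B + V)
(129 + ((P(7, 0) - 53) + d))² = (129 + (((1 + 0 + 7) - 53) - 22))² = (129 + ((8 - 53) - 22))² = (129 + (-45 - 22))² = (129 - 67)² = 62² = 3844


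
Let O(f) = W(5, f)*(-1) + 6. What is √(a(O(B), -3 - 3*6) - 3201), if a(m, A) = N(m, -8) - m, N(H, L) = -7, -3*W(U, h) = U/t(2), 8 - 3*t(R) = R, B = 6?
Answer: I*√115734/6 ≈ 56.7*I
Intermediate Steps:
t(R) = 8/3 - R/3
W(U, h) = -U/6 (W(U, h) = -U/(3*(8/3 - ⅓*2)) = -U/(3*(8/3 - ⅔)) = -U/(3*2) = -U/6)
O(f) = 41/6 (O(f) = -⅙*5*(-1) + 6 = -⅚*(-1) + 6 = ⅚ + 6 = 41/6)
a(m, A) = -7 - m
√(a(O(B), -3 - 3*6) - 3201) = √((-7 - 1*41/6) - 3201) = √((-7 - 41/6) - 3201) = √(-83/6 - 3201) = √(-19289/6) = I*√115734/6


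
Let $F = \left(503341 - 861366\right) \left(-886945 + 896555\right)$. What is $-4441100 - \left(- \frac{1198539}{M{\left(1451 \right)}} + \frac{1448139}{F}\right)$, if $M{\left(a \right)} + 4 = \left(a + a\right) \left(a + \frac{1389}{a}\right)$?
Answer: $- \frac{32192010559632163925093}{7248657455257000} \approx -4.4411 \cdot 10^{6}$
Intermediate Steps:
$F = -3440620250$ ($F = \left(-358025\right) 9610 = -3440620250$)
$M{\left(a \right)} = -4 + 2 a \left(a + \frac{1389}{a}\right)$ ($M{\left(a \right)} = -4 + \left(a + a\right) \left(a + \frac{1389}{a}\right) = -4 + 2 a \left(a + \frac{1389}{a}\right)$)
$-4441100 - \left(- \frac{1198539}{M{\left(1451 \right)}} + \frac{1448139}{F}\right) = -4441100 - \left(- \frac{1198539}{2774 + 2 \cdot 1451^{2}} + \frac{1448139}{-3440620250}\right) = -4441100 - \left(- \frac{1198539}{2774 + 2 \cdot 2105401} + 1448139 \left(- \frac{1}{3440620250}\right)\right) = -4441100 - \left(- \frac{1198539}{2774 + 4210802} - \frac{1448139}{3440620250}\right) = -4441100 - \left(- \frac{1198539}{4213576} - \frac{1448139}{3440620250}\right) = -4441100 - - \frac{2064909698774907}{7248657455257000} = -4441100 + \frac{2064909698774907}{7248657455257000} = - \frac{32192010559632163925093}{7248657455257000}$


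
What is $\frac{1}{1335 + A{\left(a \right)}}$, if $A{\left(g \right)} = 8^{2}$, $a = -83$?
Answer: $\frac{1}{1399} \approx 0.0007148$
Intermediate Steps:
$A{\left(g \right)} = 64$
$\frac{1}{1335 + A{\left(a \right)}} = \frac{1}{1335 + 64} = \frac{1}{1399}$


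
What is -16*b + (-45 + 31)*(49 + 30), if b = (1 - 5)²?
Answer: -1362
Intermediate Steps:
b = 16 (b = (-4)² = 16)
-16*b + (-45 + 31)*(49 + 30) = -16*16 + (-45 + 31)*(49 + 30) = -256 - 14*79 = -256 - 1106 = -1362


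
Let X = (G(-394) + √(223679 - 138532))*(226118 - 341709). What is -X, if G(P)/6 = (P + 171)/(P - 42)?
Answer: 77330379/218 + 115591*√85147 ≈ 3.4084e+7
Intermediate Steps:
G(P) = 6*(171 + P)/(-42 + P) (G(P) = 6*((P + 171)/(P - 42)) = 6*((171 + P)/(-42 + P)) = 6*(171 + P)/(-42 + P))
X = -77330379/218 - 115591*√85147 (X = (6*(171 - 394)/(-42 - 394) + √(223679 - 138532))*(226118 - 341709) = (6*(-223)/(-436) + √85147)*(-115591) = (6*(-1/436)*(-223) + √85147)*(-115591) = (669/218 + √85147)*(-115591) = -77330379/218 - 115591*√85147 ≈ -3.4084e+7)
-X = -(-77330379/218 - 115591*√85147) = 77330379/218 + 115591*√85147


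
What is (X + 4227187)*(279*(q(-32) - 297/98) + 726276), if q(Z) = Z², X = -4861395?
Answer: -31421959981872/49 ≈ -6.4126e+11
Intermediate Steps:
(X + 4227187)*(279*(q(-32) - 297/98) + 726276) = (-4861395 + 4227187)*(279*((-32)² - 297/98) + 726276) = -634208*(279*(1024 - 297*1/98) + 726276) = -634208*(279*(1024 - 297/98) + 726276) = -634208*(279*(100055/98) + 726276) = -634208*(27915345/98 + 726276) = -634208*99090393/98 = -31421959981872/49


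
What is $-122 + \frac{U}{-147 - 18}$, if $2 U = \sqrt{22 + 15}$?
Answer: $-122 - \frac{\sqrt{37}}{330} \approx -122.02$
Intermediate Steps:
$U = \frac{\sqrt{37}}{2}$ ($U = \frac{\sqrt{22 + 15}}{2} = \frac{\sqrt{37}}{2} \approx 3.0414$)
$-122 + \frac{U}{-147 - 18} = -122 + \frac{\frac{1}{2} \sqrt{37}}{-147 - 18} = -122 + \frac{\frac{1}{2} \sqrt{37}}{-165} = -122 + \frac{\sqrt{37}}{2} \left(- \frac{1}{165}\right) = -122 - \frac{\sqrt{37}}{330}$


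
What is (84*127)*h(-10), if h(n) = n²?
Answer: 1066800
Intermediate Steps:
(84*127)*h(-10) = (84*127)*(-10)² = 10668*100 = 1066800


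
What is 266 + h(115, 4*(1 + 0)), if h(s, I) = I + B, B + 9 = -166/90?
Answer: 11662/45 ≈ 259.16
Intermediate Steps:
B = -488/45 (B = -9 - 166/90 = -9 - 166*1/90 = -9 - 83/45 = -488/45 ≈ -10.844)
h(s, I) = -488/45 + I (h(s, I) = I - 488/45 = -488/45 + I)
266 + h(115, 4*(1 + 0)) = 266 + (-488/45 + 4*(1 + 0)) = 266 + (-488/45 + 4*1) = 266 + (-488/45 + 4) = 266 - 308/45 = 11662/45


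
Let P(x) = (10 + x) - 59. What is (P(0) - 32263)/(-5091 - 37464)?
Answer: 32312/42555 ≈ 0.75930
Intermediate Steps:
P(x) = -49 + x
(P(0) - 32263)/(-5091 - 37464) = ((-49 + 0) - 32263)/(-5091 - 37464) = (-49 - 32263)/(-42555) = -32312*(-1/42555) = 32312/42555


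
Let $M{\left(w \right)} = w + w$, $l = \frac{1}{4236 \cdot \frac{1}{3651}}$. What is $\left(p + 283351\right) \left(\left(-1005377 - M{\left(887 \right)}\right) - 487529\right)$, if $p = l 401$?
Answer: $- \frac{149684589968430}{353} \approx -4.2404 \cdot 10^{11}$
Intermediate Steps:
$l = \frac{1217}{1412}$ ($l = \frac{1}{4236 \cdot \frac{1}{3651}} = \frac{1}{\frac{1412}{1217}} = \frac{1217}{1412} \approx 0.8619$)
$M{\left(w \right)} = 2 w$
$p = \frac{488017}{1412}$ ($p = \frac{1217}{1412} \cdot 401 = \frac{488017}{1412} \approx 345.62$)
$\left(p + 283351\right) \left(\left(-1005377 - M{\left(887 \right)}\right) - 487529\right) = \left(\frac{488017}{1412} + 283351\right) \left(\left(-1005377 - 2 \cdot 887\right) - 487529\right) = \frac{400579629 \left(\left(-1005377 - 1774\right) - 487529\right)}{1412} = \frac{400579629 \left(-1007151 - 487529\right)}{1412} = \frac{400579629}{1412} \left(-1494680\right) = - \frac{149684589968430}{353}$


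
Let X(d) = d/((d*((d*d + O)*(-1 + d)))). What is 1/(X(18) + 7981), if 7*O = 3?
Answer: 38607/308122474 ≈ 0.00012530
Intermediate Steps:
O = 3/7 (O = (⅐)*3 = 3/7 ≈ 0.42857)
X(d) = 1/((-1 + d)*(3/7 + d²)) (X(d) = d/((d*((d*d + 3/7)*(-1 + d)))) = d/((d*((d² + 3/7)*(-1 + d)))) = d/((d*((3/7 + d²)*(-1 + d)))) = d/((d*((-1 + d)*(3/7 + d²)))) = d/((d*(-1 + d)*(3/7 + d²))) = d*(1/(d*(-1 + d)*(3/7 + d²))) = 1/((-1 + d)*(3/7 + d²)))
1/(X(18) + 7981) = 1/(7/(-3 - 7*18² + 3*18 + 7*18³) + 7981) = 1/(7/(-3 - 7*324 + 54 + 7*5832) + 7981) = 1/(7/(-3 - 2268 + 54 + 40824) + 7981) = 1/(7/38607 + 7981) = 1/(308122474/38607) = 38607/308122474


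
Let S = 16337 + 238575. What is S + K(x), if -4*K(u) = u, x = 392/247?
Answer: 62963166/247 ≈ 2.5491e+5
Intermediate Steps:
x = 392/247 (x = 392*(1/247) = 392/247 ≈ 1.5870)
K(u) = -u/4
S = 254912
S + K(x) = 254912 - 1/4*392/247 = 254912 - 98/247 = 62963166/247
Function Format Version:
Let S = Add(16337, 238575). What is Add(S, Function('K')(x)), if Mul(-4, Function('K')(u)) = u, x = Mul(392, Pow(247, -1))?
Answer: Rational(62963166, 247) ≈ 2.5491e+5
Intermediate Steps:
x = Rational(392, 247) (x = Mul(392, Rational(1, 247)) = Rational(392, 247) ≈ 1.5870)
Function('K')(u) = Mul(Rational(-1, 4), u)
S = 254912
Add(S, Function('K')(x)) = Add(254912, Mul(Rational(-1, 4), Rational(392, 247))) = Add(254912, Rational(-98, 247)) = Rational(62963166, 247)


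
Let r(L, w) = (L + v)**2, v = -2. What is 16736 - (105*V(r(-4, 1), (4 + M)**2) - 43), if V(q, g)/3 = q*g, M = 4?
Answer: -708981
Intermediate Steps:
r(L, w) = (-2 + L)**2 (r(L, w) = (L - 2)**2 = (-2 + L)**2)
V(q, g) = 3*g*q (V(q, g) = 3*(q*g) = 3*(g*q) = 3*g*q)
16736 - (105*V(r(-4, 1), (4 + M)**2) - 43) = 16736 - (105*(3*(4 + 4)**2*(-2 - 4)**2) - 43) = 16736 - (105*(3*8**2*(-6)**2) - 43) = 16736 - (105*(3*64*36) - 43) = 16736 - (105*6912 - 43) = 16736 - (725760 - 43) = 16736 - 1*725717 = 16736 - 725717 = -708981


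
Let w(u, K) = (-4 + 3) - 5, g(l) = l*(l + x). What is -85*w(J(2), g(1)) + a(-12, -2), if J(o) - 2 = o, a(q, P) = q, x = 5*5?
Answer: 498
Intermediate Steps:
x = 25
g(l) = l*(25 + l) (g(l) = l*(l + 25) = l*(25 + l))
J(o) = 2 + o
w(u, K) = -6 (w(u, K) = -1 - 5 = -6)
-85*w(J(2), g(1)) + a(-12, -2) = -85*(-6) - 12 = 510 - 12 = 498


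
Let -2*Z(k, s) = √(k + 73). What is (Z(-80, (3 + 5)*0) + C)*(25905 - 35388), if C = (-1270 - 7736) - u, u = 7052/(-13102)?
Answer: 559447498740/6551 + 9483*I*√7/2 ≈ 8.5399e+7 + 12545.0*I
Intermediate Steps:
u = -3526/6551 (u = 7052*(-1/13102) = -3526/6551 ≈ -0.53824)
Z(k, s) = -√(73 + k)/2 (Z(k, s) = -√(k + 73)/2 = -√(73 + k)/2)
C = -58994780/6551 (C = (-1270 - 7736) - 1*(-3526/6551) = -9006 + 3526/6551 = -58994780/6551 ≈ -9005.5)
(Z(-80, (3 + 5)*0) + C)*(25905 - 35388) = (-√(73 - 80)/2 - 58994780/6551)*(25905 - 35388) = (-I*√7/2 - 58994780/6551)*(-9483) = (-58994780/6551 - I*√7/2)*(-9483) = 559447498740/6551 + 9483*I*√7/2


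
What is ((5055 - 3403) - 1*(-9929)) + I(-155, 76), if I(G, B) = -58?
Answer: 11523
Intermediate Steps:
((5055 - 3403) - 1*(-9929)) + I(-155, 76) = ((5055 - 3403) - 1*(-9929)) - 58 = (1652 + 9929) - 58 = 11581 - 58 = 11523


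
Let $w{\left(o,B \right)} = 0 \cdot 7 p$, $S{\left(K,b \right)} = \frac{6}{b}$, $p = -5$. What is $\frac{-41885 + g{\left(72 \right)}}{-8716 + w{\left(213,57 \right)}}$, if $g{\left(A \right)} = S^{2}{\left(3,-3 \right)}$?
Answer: $\frac{41881}{8716} \approx 4.8051$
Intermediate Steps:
$g{\left(A \right)} = 4$ ($g{\left(A \right)} = \left(\frac{6}{-3}\right)^{2} = \left(6 \left(- \frac{1}{3}\right)\right)^{2} = \left(-2\right)^{2} = 4$)
$w{\left(o,B \right)} = 0$ ($w{\left(o,B \right)} = 0 \cdot 7 \left(-5\right) = 0 \left(-5\right) = 0$)
$\frac{-41885 + g{\left(72 \right)}}{-8716 + w{\left(213,57 \right)}} = \frac{-41885 + 4}{-8716 + 0} = - \frac{41881}{-8716} = \left(-41881\right) \left(- \frac{1}{8716}\right) = \frac{41881}{8716}$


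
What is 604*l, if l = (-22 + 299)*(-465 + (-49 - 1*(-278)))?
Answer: -39484688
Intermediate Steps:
l = -65372 (l = 277*(-465 + (-49 + 278)) = 277*(-465 + 229) = 277*(-236) = -65372)
604*l = 604*(-65372) = -39484688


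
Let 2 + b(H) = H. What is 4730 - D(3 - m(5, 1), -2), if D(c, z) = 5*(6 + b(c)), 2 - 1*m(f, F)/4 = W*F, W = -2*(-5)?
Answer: 4535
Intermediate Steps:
b(H) = -2 + H
W = 10
m(f, F) = 8 - 40*F
D(c, z) = 20 + 5*c (D(c, z) = 5*(6 + (-2 + c)) = 5*(4 + c) = 20 + 5*c)
4730 - D(3 - m(5, 1), -2) = 4730 - (20 + 5*(3 - (8 - 40*1))) = 4730 - (20 + 5*(3 - (8 - 40))) = 4730 - (20 + 5*(3 - 1*(-32))) = 4730 - (20 + 5*(3 + 32)) = 4730 - (20 + 5*35) = 4730 - (20 + 175) = 4730 - 1*195 = 4730 - 195 = 4535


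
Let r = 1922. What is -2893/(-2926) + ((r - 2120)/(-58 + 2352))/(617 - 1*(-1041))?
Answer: 125031901/126464779 ≈ 0.98867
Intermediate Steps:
-2893/(-2926) + ((r - 2120)/(-58 + 2352))/(617 - 1*(-1041)) = -2893/(-2926) + ((1922 - 2120)/(-58 + 2352))/(617 - 1*(-1041)) = -2893*(-1/2926) + (-198/2294)/(617 + 1041) = 263/266 - 198*1/2294/1658 = 263/266 - 99/1147*1/1658 = 263/266 - 99/1901726 = 125031901/126464779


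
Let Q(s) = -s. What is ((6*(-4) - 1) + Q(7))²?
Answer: 1024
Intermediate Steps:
((6*(-4) - 1) + Q(7))² = ((6*(-4) - 1) - 1*7)² = ((-24 - 1) - 7)² = (-25 - 7)² = (-32)² = 1024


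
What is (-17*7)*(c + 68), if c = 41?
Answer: -12971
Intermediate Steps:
(-17*7)*(c + 68) = (-17*7)*(41 + 68) = -119*109 = -12971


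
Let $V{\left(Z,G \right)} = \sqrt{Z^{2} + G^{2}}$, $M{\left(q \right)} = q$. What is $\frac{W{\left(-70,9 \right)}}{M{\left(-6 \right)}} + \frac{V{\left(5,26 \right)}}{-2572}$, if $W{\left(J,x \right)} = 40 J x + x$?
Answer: $\frac{8397}{2} - \frac{\sqrt{701}}{2572} \approx 4198.5$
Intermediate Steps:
$W{\left(J,x \right)} = x + 40 J x$ ($W{\left(J,x \right)} = 40 J x + x = x + 40 J x$)
$V{\left(Z,G \right)} = \sqrt{G^{2} + Z^{2}}$
$\frac{W{\left(-70,9 \right)}}{M{\left(-6 \right)}} + \frac{V{\left(5,26 \right)}}{-2572} = \frac{9 \left(1 + 40 \left(-70\right)\right)}{-6} + \frac{\sqrt{26^{2} + 5^{2}}}{-2572} = 9 \left(1 - 2800\right) \left(- \frac{1}{6}\right) + \sqrt{676 + 25} \left(- \frac{1}{2572}\right) = 9 \left(-2799\right) \left(- \frac{1}{6}\right) + \sqrt{701} \left(- \frac{1}{2572}\right) = \left(-25191\right) \left(- \frac{1}{6}\right) - \frac{\sqrt{701}}{2572} = \frac{8397}{2} - \frac{\sqrt{701}}{2572}$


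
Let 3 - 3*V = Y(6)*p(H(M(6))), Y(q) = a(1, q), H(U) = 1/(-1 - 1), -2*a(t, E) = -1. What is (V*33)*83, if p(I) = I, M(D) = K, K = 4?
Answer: 11869/4 ≈ 2967.3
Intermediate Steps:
M(D) = 4
a(t, E) = 1/2 (a(t, E) = -1/2*(-1) = 1/2)
H(U) = -1/2 (H(U) = 1/(-2) = -1/2)
Y(q) = 1/2
V = 13/12 (V = 1 - (-1)/(6*2) = 1 - 1/3*(-1/4) = 1 + 1/12 = 13/12 ≈ 1.0833)
(V*33)*83 = ((13/12)*33)*83 = (143/4)*83 = 11869/4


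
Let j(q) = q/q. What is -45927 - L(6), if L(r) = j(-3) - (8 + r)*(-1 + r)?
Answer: -45858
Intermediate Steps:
j(q) = 1
L(r) = 1 - (-1 + r)*(8 + r) (L(r) = 1 - (8 + r)*(-1 + r) = 1 - (-1 + r)*(8 + r))
-45927 - L(6) = -45927 - (9 - 1*6² - 7*6) = -45927 - (9 - 1*36 - 42) = -45927 - (9 - 36 - 42) = -45927 - 1*(-69) = -45927 + 69 = -45858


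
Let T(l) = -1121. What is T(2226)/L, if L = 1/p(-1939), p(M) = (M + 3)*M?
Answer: -4208126384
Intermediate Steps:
p(M) = M*(3 + M) (p(M) = (3 + M)*M = M*(3 + M))
L = 1/3753904 (L = 1/(-1939*(3 - 1939)) = 1/(-1939*(-1936)) = 1/3753904 ≈ 2.6639e-7)
T(2226)/L = -1121/1/3753904 = -1121*3753904 = -4208126384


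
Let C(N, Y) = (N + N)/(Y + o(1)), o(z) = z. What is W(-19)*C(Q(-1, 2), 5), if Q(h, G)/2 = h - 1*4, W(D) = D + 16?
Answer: 10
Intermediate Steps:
W(D) = 16 + D
Q(h, G) = -8 + 2*h (Q(h, G) = 2*(h - 1*4) = 2*(h - 4) = 2*(-4 + h) = -8 + 2*h)
C(N, Y) = 2*N/(1 + Y) (C(N, Y) = (N + N)/(Y + 1) = (2*N)/(1 + Y) = 2*N/(1 + Y))
W(-19)*C(Q(-1, 2), 5) = (16 - 19)*(2*(-8 + 2*(-1))/(1 + 5)) = -6*(-8 - 2)/6 = -6*(-10)/6 = -3*(-10/3) = 10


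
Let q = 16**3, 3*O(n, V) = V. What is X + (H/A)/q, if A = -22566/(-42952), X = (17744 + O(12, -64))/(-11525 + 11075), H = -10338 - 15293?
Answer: -133344890951/2599603200 ≈ -51.294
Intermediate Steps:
O(n, V) = V/3
H = -25631
X = -26584/675 (X = (17744 + (1/3)*(-64))/(-11525 + 11075) = (17744 - 64/3)/(-450) = (53168/3)*(-1/450) = -26584/675 ≈ -39.384)
q = 4096
A = 11283/21476 (A = -22566*(-1/42952) = 11283/21476 ≈ 0.52538)
X + (H/A)/q = -26584/675 - 25631/11283/21476/4096 = -26584/675 - 25631*21476/11283*(1/4096) = -26584/675 - 550451356/11283*1/4096 = -26584/675 - 137612839/11553792 = -133344890951/2599603200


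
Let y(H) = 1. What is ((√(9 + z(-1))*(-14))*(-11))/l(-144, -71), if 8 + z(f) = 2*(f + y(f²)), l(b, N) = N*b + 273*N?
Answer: -154/9159 ≈ -0.016814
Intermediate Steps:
l(b, N) = 273*N + N*b
z(f) = -6 + 2*f (z(f) = -8 + 2*(f + 1) = -8 + 2*(1 + f) = -8 + (2 + 2*f) = -6 + 2*f)
((√(9 + z(-1))*(-14))*(-11))/l(-144, -71) = ((√(9 + (-6 + 2*(-1)))*(-14))*(-11))/((-71*(273 - 144))) = ((√(9 + (-6 - 2))*(-14))*(-11))/((-71*129)) = ((√(9 - 8)*(-14))*(-11))/(-9159) = ((√1*(-14))*(-11))*(-1/9159) = ((1*(-14))*(-11))*(-1/9159) = -14*(-11)*(-1/9159) = 154*(-1/9159) = -154/9159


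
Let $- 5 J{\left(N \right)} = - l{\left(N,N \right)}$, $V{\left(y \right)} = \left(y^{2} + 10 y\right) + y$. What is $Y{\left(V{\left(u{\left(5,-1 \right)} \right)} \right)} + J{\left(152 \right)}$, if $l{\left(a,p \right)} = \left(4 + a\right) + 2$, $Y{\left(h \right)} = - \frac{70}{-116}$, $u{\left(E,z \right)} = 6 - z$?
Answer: $\frac{9339}{290} \approx 32.203$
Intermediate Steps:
$V{\left(y \right)} = y^{2} + 11 y$
$Y{\left(h \right)} = \frac{35}{58}$ ($Y{\left(h \right)} = \left(-70\right) \left(- \frac{1}{116}\right) = \frac{35}{58}$)
$l{\left(a,p \right)} = 6 + a$
$J{\left(N \right)} = \frac{6}{5} + \frac{N}{5}$ ($J{\left(N \right)} = - \frac{\left(-1\right) \left(6 + N\right)}{5} = - \frac{-6 - N}{5} = \frac{6}{5} + \frac{N}{5}$)
$Y{\left(V{\left(u{\left(5,-1 \right)} \right)} \right)} + J{\left(152 \right)} = \frac{35}{58} + \left(\frac{6}{5} + \frac{1}{5} \cdot 152\right) = \frac{35}{58} + \left(\frac{6}{5} + \frac{152}{5}\right) = \frac{35}{58} + \frac{158}{5} = \frac{9339}{290}$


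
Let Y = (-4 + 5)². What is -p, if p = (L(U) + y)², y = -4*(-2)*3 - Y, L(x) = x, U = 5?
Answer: -784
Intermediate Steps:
Y = 1 (Y = 1² = 1)
y = 23 (y = -4*(-2)*3 - 1*1 = 8*3 - 1 = 24 - 1 = 23)
p = 784 (p = (5 + 23)² = 28² = 784)
-p = -1*784 = -784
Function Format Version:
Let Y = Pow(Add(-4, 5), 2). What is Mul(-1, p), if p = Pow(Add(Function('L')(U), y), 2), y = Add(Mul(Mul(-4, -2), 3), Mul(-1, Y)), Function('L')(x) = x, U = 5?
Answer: -784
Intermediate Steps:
Y = 1 (Y = Pow(1, 2) = 1)
y = 23 (y = Add(Mul(Mul(-4, -2), 3), Mul(-1, 1)) = Add(Mul(8, 3), -1) = Add(24, -1) = 23)
p = 784 (p = Pow(Add(5, 23), 2) = Pow(28, 2) = 784)
Mul(-1, p) = Mul(-1, 784) = -784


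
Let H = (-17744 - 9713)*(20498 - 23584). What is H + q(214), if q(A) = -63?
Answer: 84732239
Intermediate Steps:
H = 84732302 (H = -27457*(-3086) = 84732302)
H + q(214) = 84732302 - 63 = 84732239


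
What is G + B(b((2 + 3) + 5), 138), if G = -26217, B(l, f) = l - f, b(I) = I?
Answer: -26345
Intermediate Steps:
G + B(b((2 + 3) + 5), 138) = -26217 + (((2 + 3) + 5) - 1*138) = -26217 + ((5 + 5) - 138) = -26217 + (10 - 138) = -26217 - 128 = -26345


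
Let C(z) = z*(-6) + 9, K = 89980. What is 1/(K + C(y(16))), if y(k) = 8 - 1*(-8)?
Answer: 1/89893 ≈ 1.1124e-5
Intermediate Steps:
y(k) = 16 (y(k) = 8 + 8 = 16)
C(z) = 9 - 6*z (C(z) = -6*z + 9 = 9 - 6*z)
1/(K + C(y(16))) = 1/(89980 + (9 - 6*16)) = 1/(89980 + (9 - 96)) = 1/(89980 - 87) = 1/89893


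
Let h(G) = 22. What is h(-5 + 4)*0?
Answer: 0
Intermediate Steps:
h(-5 + 4)*0 = 22*0 = 0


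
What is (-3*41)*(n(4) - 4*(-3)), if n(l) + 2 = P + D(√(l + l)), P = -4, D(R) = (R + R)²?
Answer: -4674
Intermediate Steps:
D(R) = 4*R² (D(R) = (2*R)² = 4*R²)
n(l) = -6 + 8*l (n(l) = -2 + (-4 + 4*(√(l + l))²) = -2 + (-4 + 4*(√(2*l))²) = -2 + (-4 + 4*(√2*√l)²) = -2 + (-4 + 4*(2*l)) = -2 + (-4 + 8*l) = -6 + 8*l)
(-3*41)*(n(4) - 4*(-3)) = (-3*41)*((-6 + 8*4) - 4*(-3)) = -123*((-6 + 32) + 12) = -123*(26 + 12) = -123*38 = -4674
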